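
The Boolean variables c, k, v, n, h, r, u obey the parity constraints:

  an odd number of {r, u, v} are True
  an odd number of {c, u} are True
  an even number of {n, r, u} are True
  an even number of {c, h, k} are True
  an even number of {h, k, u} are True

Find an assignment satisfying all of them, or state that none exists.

Adding constraints 2, 4, 5 mod 2: every variable appears an even number of times on the left, so the left side is 0.
But the right sides sum to 1 (mod 2). 0 ≠ 1 — the system is inconsistent.

The formula is unsatisfiable.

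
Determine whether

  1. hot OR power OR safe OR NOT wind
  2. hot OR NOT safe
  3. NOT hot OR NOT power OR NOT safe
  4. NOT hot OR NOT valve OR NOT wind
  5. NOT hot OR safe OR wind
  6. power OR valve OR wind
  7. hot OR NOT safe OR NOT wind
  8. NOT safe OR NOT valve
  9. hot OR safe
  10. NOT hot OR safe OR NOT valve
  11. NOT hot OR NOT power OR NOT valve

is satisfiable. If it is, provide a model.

wind = True; valve = False; hot = True; power = True; safe = False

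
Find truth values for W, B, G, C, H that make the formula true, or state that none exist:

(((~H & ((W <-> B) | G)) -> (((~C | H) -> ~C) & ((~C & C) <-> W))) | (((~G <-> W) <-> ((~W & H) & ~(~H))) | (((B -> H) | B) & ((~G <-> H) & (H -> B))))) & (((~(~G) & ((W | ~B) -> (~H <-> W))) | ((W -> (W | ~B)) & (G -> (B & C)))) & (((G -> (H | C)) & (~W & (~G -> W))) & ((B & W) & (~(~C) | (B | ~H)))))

Case W = True: the conjunct ~W is False.
Case W = False: the conjunct W is False.
Both cases fail — unsatisfiable.

No satisfying assignment exists.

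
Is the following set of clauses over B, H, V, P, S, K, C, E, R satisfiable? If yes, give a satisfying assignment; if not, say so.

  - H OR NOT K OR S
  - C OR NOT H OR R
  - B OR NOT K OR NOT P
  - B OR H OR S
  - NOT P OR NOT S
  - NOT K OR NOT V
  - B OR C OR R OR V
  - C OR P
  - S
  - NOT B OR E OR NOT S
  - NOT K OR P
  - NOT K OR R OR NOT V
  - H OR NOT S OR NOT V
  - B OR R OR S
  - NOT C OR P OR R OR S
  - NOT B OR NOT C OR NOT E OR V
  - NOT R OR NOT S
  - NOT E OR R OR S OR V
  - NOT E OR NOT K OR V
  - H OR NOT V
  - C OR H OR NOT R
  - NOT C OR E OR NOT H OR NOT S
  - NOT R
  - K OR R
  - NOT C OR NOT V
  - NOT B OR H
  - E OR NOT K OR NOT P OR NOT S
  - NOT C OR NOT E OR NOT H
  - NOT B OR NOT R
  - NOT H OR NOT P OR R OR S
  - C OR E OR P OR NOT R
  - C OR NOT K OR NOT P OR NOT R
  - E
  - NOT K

Case S = True:
  (NOT P OR NOT S) forces P = False.
  (C OR P) forces C = True.
  (NOT K OR P) forces K = False.
  (NOT R OR NOT S) forces R = False.
  Clause (K OR R) is falsified — contradiction.
Case S = False:
  Clause (S) is falsified — contradiction.
Both cases fail, so the formula is unsatisfiable.

Unsatisfiable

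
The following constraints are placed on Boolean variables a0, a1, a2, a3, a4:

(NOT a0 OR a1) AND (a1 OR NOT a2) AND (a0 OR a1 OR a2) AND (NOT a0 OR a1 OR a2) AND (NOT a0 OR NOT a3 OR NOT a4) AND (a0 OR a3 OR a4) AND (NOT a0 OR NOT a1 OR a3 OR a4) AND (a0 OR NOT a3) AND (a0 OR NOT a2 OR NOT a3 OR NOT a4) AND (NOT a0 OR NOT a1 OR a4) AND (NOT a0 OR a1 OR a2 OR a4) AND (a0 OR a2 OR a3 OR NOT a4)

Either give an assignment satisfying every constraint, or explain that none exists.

a0=F; a1=T; a2=T; a3=F; a4=T

Set a0 = False.
  then (a0 OR NOT a3) forces a3 = False.
  then (a0 OR a3 OR a4) forces a4 = True.
  then (a0 OR a2 OR a3 OR NOT a4) forces a2 = True.
  then (a1 OR NOT a2) forces a1 = True.
All clauses satisfied.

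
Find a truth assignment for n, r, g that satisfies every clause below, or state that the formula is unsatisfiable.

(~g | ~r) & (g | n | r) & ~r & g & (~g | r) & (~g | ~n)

Unsatisfiable — no assignment works.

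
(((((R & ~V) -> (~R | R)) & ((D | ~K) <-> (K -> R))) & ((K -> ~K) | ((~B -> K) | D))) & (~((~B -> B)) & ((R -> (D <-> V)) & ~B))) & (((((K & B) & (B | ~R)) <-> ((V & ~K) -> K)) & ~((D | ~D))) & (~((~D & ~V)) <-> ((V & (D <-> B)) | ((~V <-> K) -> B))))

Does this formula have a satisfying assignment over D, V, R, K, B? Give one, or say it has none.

UNSATISFIABLE

The conjunct ~((D | ~D)) is unsatisfiable on its own:
  D=F: evaluates to False.
  D=T: evaluates to False.
So the whole conjunction is unsatisfiable.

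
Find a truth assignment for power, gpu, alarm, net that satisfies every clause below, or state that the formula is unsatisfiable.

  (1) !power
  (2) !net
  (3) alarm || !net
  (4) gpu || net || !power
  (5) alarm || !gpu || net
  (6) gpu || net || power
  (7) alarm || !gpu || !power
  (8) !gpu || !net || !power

Unit clause (!power) forces power = False.
Unit clause (!net) forces net = False.
In (gpu || net || power) only gpu is left, so gpu = True.
In (alarm || !gpu || net) only alarm is left, so alarm = True.
All clauses satisfied.

power=F; gpu=T; alarm=T; net=F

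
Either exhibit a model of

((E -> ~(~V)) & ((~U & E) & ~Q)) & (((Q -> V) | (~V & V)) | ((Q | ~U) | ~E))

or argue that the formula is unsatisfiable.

Q = False, U = False, V = True, E = True

  (E -> ~(~V)) & ((~U & E) & ~Q) = True
    E -> ~(~V) = True
      ~(~V) = True
        ~V = False
    (~U & E) & ~Q = True
      ~U & E = True
        ~U = True
      ~Q = True
  ((Q -> V) | (~V & V)) | ((Q | ~U) | ~E) = True
    (Q -> V) | (~V & V) = True
      Q -> V = True
      ~V & V = False
        ~V = False
    (Q | ~U) | ~E = True
      Q | ~U = True
        ~U = True
      ~E = False
Both conjuncts True, so the formula holds.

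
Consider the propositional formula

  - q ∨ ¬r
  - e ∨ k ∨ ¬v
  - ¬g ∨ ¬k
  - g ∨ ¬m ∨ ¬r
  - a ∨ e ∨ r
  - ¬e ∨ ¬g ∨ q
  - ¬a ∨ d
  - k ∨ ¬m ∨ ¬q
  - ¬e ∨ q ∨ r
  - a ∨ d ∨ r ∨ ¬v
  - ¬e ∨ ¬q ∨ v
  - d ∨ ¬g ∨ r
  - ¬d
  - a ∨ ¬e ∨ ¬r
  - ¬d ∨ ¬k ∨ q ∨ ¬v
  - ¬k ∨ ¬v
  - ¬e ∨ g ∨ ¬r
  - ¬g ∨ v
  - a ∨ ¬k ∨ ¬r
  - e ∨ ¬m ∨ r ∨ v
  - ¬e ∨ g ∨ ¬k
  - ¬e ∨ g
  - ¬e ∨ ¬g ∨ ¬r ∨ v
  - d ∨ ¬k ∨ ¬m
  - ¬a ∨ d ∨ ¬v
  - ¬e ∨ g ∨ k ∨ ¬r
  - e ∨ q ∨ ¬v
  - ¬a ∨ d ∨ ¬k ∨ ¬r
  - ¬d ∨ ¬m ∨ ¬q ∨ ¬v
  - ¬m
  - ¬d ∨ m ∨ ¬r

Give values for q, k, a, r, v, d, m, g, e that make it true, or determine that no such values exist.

Unit clause (¬d) forces d = False.
Unit clause (¬m) forces m = False.
In (¬a ∨ d) only ¬a is left, so a = False.
Try q = False:
  (q ∨ ¬r) forces r = False.
  (a ∨ e ∨ r) forces e = True.
  clause (¬e ∨ q ∨ r) is falsified — backtrack.
So q = True.
Set k = False.
Set r = True.
  then (a ∨ ¬e ∨ ¬r) forces e = False.
  then (e ∨ k ∨ ¬v) forces v = False.
  then (¬g ∨ v) forces g = False.
All clauses satisfied.

q = True, k = False, a = False, r = True, v = False, d = False, m = False, g = False, e = False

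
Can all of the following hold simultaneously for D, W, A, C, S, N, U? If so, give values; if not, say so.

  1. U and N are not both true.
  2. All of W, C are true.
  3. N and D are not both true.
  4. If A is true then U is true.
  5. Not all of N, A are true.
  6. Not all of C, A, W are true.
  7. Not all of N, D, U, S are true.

D: True; W: True; A: False; C: True; S: True; N: False; U: True

  (1) U=T, N=F — not both ✓
  (2) {W, C}: all 2 true ✓
  (3) N=F, D=T — not both ✓
  (4) A=F ⇒ U: vacuous ✓
  (5) {N, A}: 0/2 true — not all ✓
  (6) {C, A, W}: 2/3 true — not all ✓
  (7) {N, D, U, S}: 3/4 true — not all ✓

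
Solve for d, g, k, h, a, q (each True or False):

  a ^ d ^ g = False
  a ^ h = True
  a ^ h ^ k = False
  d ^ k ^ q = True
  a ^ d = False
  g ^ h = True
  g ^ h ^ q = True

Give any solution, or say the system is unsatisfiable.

d = False; g = False; k = True; h = True; a = False; q = False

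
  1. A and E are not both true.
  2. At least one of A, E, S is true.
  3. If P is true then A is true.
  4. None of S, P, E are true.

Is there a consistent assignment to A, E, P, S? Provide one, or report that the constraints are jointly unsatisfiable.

A: True; E: False; P: False; S: False

  (1) A=T, E=F — not both ✓
  (2) {A, E, S}: 1 true — at least one ✓
  (3) P=F ⇒ A: vacuous ✓
  (4) {S, P, E}: 0 true — none ✓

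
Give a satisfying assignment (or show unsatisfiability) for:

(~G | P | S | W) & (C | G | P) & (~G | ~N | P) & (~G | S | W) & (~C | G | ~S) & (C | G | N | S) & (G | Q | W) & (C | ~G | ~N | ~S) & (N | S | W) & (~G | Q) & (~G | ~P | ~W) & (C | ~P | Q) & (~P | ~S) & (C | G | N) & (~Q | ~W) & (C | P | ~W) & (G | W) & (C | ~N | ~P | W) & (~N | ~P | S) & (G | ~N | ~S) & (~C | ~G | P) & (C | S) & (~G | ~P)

S: False, Q: False, C: True, G: False, P: True, W: True, N: False

Set S = False.
  then (C | S) forces C = True.
Try Q = True:
  (~Q | ~W) forces W = False.
  (~G | S | W) forces G = False.
  clause (G | W) is falsified — backtrack.
So Q = False.
  then (~G | Q) forces G = False.
  then (G | W) forces W = True.
Set P = True.
  then (~N | ~P | S) forces N = False.
All clauses satisfied.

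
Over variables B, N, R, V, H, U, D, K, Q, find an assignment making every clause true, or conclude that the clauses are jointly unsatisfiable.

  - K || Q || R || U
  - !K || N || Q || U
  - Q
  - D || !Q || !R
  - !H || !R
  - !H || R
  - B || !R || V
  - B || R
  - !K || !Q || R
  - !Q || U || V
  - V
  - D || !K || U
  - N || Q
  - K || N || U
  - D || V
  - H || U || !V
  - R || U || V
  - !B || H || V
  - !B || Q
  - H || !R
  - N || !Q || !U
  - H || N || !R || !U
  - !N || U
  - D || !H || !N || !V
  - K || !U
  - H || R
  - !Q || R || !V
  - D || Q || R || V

Unsatisfiable — no assignment works.

Case V = True:
  (Q) forces Q = True.
  (!Q || R || !V) forces R = True.
  (D || !Q || !R) forces D = True.
  (!H || !R) forces H = False.
  Clause (H || !R) is falsified — contradiction.
Case V = False:
  Clause (V) is falsified — contradiction.
Both cases fail, so the formula is unsatisfiable.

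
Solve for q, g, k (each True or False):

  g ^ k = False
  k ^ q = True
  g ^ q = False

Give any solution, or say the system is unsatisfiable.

Unsatisfiable

Adding constraints 1, 2, 3 mod 2: every variable appears an even number of times on the left, so the left side is 0.
But the right sides sum to 1 (mod 2). 0 ≠ 1 — the system is inconsistent.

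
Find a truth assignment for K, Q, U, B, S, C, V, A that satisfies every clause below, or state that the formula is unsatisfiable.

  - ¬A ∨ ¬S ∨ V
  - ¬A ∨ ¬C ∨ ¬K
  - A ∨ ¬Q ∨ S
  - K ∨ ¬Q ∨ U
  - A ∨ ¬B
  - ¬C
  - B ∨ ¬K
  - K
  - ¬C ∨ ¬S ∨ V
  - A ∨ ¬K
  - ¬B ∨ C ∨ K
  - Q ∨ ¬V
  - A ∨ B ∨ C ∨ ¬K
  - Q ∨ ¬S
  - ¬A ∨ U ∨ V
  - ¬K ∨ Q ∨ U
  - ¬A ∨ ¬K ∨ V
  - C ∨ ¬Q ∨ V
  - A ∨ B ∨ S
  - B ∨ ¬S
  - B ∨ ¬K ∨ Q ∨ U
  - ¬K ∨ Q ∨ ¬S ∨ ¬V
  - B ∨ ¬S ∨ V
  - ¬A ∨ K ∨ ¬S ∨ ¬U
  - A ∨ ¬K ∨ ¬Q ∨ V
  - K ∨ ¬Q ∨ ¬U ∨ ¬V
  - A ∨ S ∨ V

Unit clause (¬C) forces C = False.
Unit clause (K) forces K = True.
In (A ∨ ¬K) only A is left, so A = True.
In (¬A ∨ ¬K ∨ V) only V is left, so V = True.
In (B ∨ ¬K) only B is left, so B = True.
In (Q ∨ ¬V) only Q is left, so Q = True.
Set U = True.
Set S = True.
All clauses satisfied.

K: True, Q: True, U: True, B: True, S: True, C: False, V: True, A: True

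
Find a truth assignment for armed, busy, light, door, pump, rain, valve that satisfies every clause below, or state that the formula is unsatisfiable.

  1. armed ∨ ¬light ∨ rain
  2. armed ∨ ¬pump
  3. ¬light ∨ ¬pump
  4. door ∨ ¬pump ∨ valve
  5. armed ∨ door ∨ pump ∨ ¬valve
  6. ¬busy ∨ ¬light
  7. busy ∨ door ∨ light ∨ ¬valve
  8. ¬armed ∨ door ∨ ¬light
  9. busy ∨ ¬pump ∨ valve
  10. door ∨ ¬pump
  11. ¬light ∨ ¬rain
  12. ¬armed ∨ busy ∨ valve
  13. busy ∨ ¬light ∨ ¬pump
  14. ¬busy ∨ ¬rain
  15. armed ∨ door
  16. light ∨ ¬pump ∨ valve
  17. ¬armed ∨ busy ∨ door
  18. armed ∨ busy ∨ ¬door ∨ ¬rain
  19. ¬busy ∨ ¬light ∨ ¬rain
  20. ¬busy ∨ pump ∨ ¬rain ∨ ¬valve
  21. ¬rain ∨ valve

armed = True, busy = True, light = False, door = True, pump = False, rain = False, valve = True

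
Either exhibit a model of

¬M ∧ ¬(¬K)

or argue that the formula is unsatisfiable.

M = False, K = True

  ¬M = True
  ¬(¬K) = True
    ¬K = False
Both conjuncts True, so the formula holds.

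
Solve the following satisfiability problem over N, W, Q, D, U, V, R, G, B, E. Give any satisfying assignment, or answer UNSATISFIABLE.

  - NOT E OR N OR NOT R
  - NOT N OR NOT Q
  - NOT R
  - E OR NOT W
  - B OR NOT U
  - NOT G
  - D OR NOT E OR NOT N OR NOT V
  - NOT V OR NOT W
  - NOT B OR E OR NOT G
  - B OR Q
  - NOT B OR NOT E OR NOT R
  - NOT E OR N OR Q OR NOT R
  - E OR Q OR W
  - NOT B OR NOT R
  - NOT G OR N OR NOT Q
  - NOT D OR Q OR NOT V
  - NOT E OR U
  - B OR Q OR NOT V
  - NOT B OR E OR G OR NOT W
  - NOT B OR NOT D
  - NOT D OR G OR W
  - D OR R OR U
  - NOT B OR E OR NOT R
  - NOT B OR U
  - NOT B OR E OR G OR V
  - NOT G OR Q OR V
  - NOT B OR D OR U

Unit clause (NOT R) forces R = False.
Unit clause (NOT G) forces G = False.
Set N = True.
  then (NOT N OR NOT Q) forces Q = False.
  then (B OR Q) forces B = True.
  then (NOT B OR NOT D) forces D = False.
  then (D OR R OR U) forces U = True.
Set W = True.
  then (E OR NOT W) forces E = True.
  then (D OR NOT E OR NOT N OR NOT V) forces V = False.
All clauses satisfied.

N = True, W = True, Q = False, D = False, U = True, V = False, R = False, G = False, B = True, E = True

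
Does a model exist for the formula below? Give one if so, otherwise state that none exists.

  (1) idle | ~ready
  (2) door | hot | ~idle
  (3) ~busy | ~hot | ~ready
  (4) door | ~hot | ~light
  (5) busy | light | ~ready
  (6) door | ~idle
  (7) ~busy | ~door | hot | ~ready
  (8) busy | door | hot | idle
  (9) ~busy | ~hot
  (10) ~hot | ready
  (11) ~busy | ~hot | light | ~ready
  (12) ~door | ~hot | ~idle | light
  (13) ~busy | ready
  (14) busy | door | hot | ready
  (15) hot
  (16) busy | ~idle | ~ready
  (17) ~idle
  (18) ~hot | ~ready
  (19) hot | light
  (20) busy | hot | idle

No satisfying assignment exists.

Case ready = True:
  (idle | ~ready) forces idle = True.
  Clause (~idle) is falsified — contradiction.
Case ready = False:
  (~hot | ready) forces hot = False.
  Clause (hot) is falsified — contradiction.
Both cases fail, so the formula is unsatisfiable.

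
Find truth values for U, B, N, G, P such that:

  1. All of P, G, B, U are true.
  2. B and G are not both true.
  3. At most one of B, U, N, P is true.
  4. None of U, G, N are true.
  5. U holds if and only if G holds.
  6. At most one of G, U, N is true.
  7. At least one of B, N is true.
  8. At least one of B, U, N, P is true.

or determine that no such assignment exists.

Case U = True:
  Constraint (4) is violated (U=T) — contradiction.
Case U = False:
  Constraint (1) is violated (U=F) — contradiction.
Both cases fail — unsatisfiable.

Unsatisfiable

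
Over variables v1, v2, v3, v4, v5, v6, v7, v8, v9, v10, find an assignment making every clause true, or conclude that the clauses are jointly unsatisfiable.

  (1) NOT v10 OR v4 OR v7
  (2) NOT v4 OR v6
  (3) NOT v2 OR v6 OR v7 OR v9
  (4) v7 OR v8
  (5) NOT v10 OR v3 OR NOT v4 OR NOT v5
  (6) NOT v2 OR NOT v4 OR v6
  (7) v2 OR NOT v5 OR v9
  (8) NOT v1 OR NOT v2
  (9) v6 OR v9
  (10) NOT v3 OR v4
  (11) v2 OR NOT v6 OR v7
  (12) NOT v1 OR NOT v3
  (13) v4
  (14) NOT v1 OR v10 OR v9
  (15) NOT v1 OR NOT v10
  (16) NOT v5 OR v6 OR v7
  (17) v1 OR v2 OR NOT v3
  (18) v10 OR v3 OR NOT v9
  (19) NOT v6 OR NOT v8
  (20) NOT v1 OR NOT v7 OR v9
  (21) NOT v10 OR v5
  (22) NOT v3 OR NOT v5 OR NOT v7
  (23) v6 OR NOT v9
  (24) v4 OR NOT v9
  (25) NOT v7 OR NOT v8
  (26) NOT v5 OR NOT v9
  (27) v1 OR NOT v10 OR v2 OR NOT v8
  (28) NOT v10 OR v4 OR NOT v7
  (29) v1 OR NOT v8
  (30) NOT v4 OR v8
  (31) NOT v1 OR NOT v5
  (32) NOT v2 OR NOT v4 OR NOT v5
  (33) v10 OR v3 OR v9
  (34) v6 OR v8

Case v4 = True:
  (NOT v4 OR v6) forces v6 = True.
  (NOT v6 OR NOT v8) forces v8 = False.
  Clause (NOT v4 OR v8) is falsified — contradiction.
Case v4 = False:
  Clause (v4) is falsified — contradiction.
Both cases fail, so the formula is unsatisfiable.

UNSATISFIABLE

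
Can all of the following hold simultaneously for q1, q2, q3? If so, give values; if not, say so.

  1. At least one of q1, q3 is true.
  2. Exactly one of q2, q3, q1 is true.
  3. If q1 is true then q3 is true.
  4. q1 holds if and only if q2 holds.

q1: False; q2: False; q3: True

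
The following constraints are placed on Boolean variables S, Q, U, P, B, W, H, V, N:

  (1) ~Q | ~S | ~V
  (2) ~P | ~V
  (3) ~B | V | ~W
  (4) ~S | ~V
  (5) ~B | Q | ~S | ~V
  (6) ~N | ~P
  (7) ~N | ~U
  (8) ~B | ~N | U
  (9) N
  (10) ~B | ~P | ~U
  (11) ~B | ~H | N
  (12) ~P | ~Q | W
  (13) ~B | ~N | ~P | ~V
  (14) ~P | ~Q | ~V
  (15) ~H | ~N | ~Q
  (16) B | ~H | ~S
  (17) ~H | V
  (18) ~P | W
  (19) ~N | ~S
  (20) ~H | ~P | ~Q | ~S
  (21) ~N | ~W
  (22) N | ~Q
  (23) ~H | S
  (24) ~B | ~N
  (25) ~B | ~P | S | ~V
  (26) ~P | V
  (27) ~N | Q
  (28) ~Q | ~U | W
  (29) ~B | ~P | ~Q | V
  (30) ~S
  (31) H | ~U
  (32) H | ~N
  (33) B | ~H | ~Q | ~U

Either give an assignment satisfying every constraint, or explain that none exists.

Case S = True:
  Clause (~S) is falsified — contradiction.
Case S = False:
  (N) forces N = True.
  (~N | ~P) forces P = False.
  (~N | ~U) forces U = False.
  (~B | ~N | U) forces B = False.
  (~N | ~W) forces W = False.
  (~H | S) forces H = False.
  Clause (H | ~N) is falsified — contradiction.
Both cases fail, so the formula is unsatisfiable.

Unsatisfiable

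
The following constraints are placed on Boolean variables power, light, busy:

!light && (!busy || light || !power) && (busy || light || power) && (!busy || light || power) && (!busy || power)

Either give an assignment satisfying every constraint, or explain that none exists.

Unit clause (!light) forces light = False.
Try power = False:
  (busy || light || power) forces busy = True.
  clause (!busy || light || power) is falsified — backtrack.
So power = True.
  then (!busy || light || !power) forces busy = False.
Check each clause:
  (!light): !light holds.
  (!busy || light || !power): !busy holds.
  (busy || light || power): power holds.
  (!busy || light || power): !busy holds.
  (!busy || power): !busy holds.
All clauses satisfied.

power = True, light = False, busy = False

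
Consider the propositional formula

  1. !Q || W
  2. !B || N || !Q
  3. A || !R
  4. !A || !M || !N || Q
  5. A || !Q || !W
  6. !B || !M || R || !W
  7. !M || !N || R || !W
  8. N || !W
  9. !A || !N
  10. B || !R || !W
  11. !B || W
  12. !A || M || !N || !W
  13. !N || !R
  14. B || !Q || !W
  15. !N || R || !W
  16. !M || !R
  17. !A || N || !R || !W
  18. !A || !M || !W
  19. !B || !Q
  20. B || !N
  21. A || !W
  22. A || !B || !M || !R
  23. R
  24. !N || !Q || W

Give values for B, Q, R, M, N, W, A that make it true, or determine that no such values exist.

Unit clause (R) forces R = True.
In (A || !R) only A is left, so A = True.
In (!A || !N) only !N is left, so N = False.
In (!M || !R) only !M is left, so M = False.
In (!A || N || !R || !W) only !W is left, so W = False.
In (!Q || W) only !Q is left, so Q = False.
In (!B || W) only !B is left, so B = False.
All clauses satisfied.

B=F, Q=F, R=T, M=F, N=F, W=F, A=T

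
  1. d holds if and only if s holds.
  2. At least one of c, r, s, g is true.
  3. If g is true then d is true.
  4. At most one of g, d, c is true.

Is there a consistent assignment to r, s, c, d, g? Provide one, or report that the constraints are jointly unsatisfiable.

r = True; s = False; c = True; d = False; g = False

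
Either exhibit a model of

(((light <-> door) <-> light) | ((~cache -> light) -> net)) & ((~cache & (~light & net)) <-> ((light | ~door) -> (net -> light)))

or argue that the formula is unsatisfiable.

door = True, net = True, light = False, cache = False

  ((light <-> door) <-> light) | ((~cache -> light) -> net) = True
    (light <-> door) <-> light = True
      light <-> door = False
    (~cache -> light) -> net = True
      ~cache -> light = False
        ~cache = True
  (~cache & (~light & net)) <-> ((light | ~door) -> (net -> light)) = True
    ~cache & (~light & net) = True
      ~cache = True
      ~light & net = True
        ~light = True
    (light | ~door) -> (net -> light) = True
      light | ~door = False
        ~door = False
      net -> light = False
Both conjuncts True, so the formula holds.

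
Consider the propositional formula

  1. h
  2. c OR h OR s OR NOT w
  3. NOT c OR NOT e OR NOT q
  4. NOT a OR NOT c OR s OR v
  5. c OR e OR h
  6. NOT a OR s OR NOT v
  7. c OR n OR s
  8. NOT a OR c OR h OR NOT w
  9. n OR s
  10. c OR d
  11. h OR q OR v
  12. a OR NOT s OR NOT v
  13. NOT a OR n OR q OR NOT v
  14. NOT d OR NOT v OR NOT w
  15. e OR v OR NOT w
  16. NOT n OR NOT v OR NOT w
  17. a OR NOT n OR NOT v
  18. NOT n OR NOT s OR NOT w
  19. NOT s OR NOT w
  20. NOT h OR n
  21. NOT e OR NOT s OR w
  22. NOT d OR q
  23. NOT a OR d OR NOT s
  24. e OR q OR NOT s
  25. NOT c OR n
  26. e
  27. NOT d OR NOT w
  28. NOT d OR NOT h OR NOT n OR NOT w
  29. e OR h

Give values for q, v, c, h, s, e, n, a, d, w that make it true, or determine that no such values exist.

q = False; v = False; c = True; h = True; s = False; e = True; n = True; a = False; d = False; w = True

Unit clause (h) forces h = True.
In (NOT h OR n) only n is left, so n = True.
Unit clause (e) forces e = True.
Set q = False.
  then (NOT d OR q) forces d = False.
  then (c OR d) forces c = True.
Try v = True:
  (NOT n OR NOT v OR NOT w) forces w = False.
  (a OR NOT n OR NOT v) forces a = True.
  (NOT a OR s OR NOT v) forces s = True.
  clause (NOT e OR NOT s OR w) is falsified — backtrack.
So v = False.
Set s = False.
  then (NOT a OR NOT c OR s OR v) forces a = False.
Set w = True.
All clauses satisfied.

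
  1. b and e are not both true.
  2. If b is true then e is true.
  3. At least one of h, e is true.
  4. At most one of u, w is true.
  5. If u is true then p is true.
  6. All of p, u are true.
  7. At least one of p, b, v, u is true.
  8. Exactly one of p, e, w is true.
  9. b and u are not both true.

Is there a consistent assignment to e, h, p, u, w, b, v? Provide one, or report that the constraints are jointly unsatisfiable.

e = False, h = True, p = True, u = True, w = False, b = False, v = False

  (1) b=F, e=F — not both ✓
  (2) b=F ⇒ e: vacuous ✓
  (3) {h, e}: 1 true — at least one ✓
  (4) {u, w}: 1 true — at most one ✓
  (5) u=T ⇒ p: T ✓
  (6) {p, u}: all 2 true ✓
  (7) {p, b, v, u}: 2 true — at least one ✓
  (8) {p, e, w}: 1 true — exactly one ✓
  (9) b=F, u=T — not both ✓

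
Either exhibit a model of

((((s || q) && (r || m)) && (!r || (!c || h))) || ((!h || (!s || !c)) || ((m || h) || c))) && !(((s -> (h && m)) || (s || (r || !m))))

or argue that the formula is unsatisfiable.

The conjunct !(((s -> (h && m)) || (s || (r || !m)))) is unsatisfiable on its own:
  s = True: this becomes !(((h && m) || True)) = False.
  s = False: this becomes !((True || (r || !m))) = False.
So the whole conjunction is unsatisfiable.

Unsatisfiable — no assignment works.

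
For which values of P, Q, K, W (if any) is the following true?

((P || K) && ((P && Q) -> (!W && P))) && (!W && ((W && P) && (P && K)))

No satisfying assignment exists.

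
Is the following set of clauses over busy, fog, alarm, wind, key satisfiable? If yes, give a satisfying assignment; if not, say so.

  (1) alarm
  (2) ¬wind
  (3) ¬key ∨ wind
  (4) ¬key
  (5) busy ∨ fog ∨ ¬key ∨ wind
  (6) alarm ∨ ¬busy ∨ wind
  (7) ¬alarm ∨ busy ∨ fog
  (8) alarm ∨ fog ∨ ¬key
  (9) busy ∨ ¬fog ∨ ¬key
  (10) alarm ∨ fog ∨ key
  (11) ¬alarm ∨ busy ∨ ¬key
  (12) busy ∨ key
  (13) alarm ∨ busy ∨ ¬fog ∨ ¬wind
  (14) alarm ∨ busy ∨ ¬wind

Unit clause (alarm) forces alarm = True.
Unit clause (¬wind) forces wind = False.
In (¬key ∨ wind) only ¬key is left, so key = False.
In (busy ∨ key) only busy is left, so busy = True.
Set fog = False.
All clauses satisfied.

busy = True, fog = False, alarm = True, wind = False, key = False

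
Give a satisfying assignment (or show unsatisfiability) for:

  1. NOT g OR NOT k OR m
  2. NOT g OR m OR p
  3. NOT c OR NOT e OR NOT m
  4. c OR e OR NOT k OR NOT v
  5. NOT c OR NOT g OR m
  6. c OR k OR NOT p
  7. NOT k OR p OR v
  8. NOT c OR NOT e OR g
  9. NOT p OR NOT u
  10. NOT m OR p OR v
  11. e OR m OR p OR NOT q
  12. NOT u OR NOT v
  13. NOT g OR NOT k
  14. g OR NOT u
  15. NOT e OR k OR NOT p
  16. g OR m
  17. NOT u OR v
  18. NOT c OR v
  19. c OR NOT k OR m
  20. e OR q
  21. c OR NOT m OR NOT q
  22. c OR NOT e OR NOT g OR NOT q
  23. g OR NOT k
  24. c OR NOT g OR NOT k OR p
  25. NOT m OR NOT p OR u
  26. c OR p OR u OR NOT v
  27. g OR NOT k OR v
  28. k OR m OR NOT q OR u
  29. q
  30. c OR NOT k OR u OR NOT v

e = False, m = True, p = False, g = False, u = False, q = True, c = True, k = False, v = True

Unit clause (q) forces q = True.
Set e = False.
Set m = True.
  then (c OR NOT m OR NOT q) forces c = True.
  then (NOT c OR v) forces v = True.
  then (NOT u OR NOT v) forces u = False.
  then (NOT m OR NOT p OR u) forces p = False.
Set g = False.
  then (g OR NOT k) forces k = False.
All clauses satisfied.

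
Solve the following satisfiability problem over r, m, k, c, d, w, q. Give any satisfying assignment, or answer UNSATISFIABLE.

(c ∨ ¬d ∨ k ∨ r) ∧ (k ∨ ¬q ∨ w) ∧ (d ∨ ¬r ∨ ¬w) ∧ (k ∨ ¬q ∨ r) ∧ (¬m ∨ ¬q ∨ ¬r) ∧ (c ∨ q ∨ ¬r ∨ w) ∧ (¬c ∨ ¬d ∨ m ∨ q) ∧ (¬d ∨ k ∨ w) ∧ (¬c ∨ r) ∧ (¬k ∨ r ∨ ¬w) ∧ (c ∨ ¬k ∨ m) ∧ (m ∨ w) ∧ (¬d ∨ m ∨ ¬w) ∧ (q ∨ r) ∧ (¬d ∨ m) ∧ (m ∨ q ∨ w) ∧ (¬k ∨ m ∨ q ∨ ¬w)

Set r = True.
Try m = False:
  (m ∨ w) forces w = True.
  (d ∨ ¬r ∨ ¬w) forces d = True.
  clause (¬d ∨ m ∨ ¬w) is falsified — backtrack.
So m = True.
  then (¬m ∨ ¬q ∨ ¬r) forces q = False.
Set k = False.
Set c = False.
  then (c ∨ q ∨ ¬r ∨ w) forces w = True.
  then (d ∨ ¬r ∨ ¬w) forces d = True.
All clauses satisfied.

r: True; m: True; k: False; c: False; d: True; w: True; q: False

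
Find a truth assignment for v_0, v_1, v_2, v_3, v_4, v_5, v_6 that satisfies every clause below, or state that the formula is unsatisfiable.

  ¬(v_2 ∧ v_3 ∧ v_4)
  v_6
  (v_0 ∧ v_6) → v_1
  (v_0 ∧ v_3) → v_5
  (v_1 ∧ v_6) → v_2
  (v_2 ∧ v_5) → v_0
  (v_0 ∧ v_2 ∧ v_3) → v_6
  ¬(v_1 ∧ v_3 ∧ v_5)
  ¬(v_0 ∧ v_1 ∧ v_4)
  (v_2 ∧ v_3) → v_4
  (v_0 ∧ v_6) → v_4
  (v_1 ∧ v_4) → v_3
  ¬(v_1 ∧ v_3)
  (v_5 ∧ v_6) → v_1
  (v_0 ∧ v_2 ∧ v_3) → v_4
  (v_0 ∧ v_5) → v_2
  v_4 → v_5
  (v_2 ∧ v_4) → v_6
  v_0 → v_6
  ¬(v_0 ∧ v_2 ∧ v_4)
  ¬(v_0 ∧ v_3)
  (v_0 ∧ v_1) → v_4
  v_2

v_0: False, v_1: True, v_2: True, v_3: False, v_4: False, v_5: False, v_6: True

Unit clause (v_2) forces v_2 = True.
Unit clause (v_6) forces v_6 = True.
Try v_0 = True:
  (¬v_0 ∨ ¬v_2 ∨ ¬v_4) forces v_4 = False.
  clause (¬v_0 ∨ v_4 ∨ ¬v_6) is falsified — backtrack.
So v_0 = False.
  then (v_0 ∨ ¬v_2 ∨ ¬v_5) forces v_5 = False.
  then (¬v_4 ∨ v_5) forces v_4 = False.
  then (¬v_2 ∨ ¬v_3 ∨ v_4) forces v_3 = False.
Set v_1 = True.
All clauses satisfied.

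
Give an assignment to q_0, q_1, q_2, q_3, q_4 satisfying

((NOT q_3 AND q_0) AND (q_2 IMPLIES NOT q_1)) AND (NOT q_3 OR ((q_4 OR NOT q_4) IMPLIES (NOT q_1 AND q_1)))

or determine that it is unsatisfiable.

q_0=T, q_1=F, q_2=T, q_3=F, q_4=F

  (NOT q_3 AND q_0) AND (q_2 IMPLIES NOT q_1) = True
    NOT q_3 AND q_0 = True
      NOT q_3 = True
    q_2 IMPLIES NOT q_1 = True
      NOT q_1 = True
  NOT q_3 OR ((q_4 OR NOT q_4) IMPLIES (NOT q_1 AND q_1)) = True
    NOT q_3 = True
    (q_4 OR NOT q_4) IMPLIES (NOT q_1 AND q_1) = False
      q_4 OR NOT q_4 = True
        NOT q_4 = True
      NOT q_1 AND q_1 = False
        NOT q_1 = True
Both conjuncts True, so the formula holds.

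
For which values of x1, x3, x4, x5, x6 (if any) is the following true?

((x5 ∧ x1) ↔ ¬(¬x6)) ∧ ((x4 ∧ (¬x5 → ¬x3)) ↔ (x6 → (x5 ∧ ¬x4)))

x1: False; x3: False; x4: True; x5: True; x6: False

  (x5 ∧ x1) ↔ ¬(¬x6) = True
    x5 ∧ x1 = False
    ¬(¬x6) = False
      ¬x6 = True
  (x4 ∧ (¬x5 → ¬x3)) ↔ (x6 → (x5 ∧ ¬x4)) = True
    x4 ∧ (¬x5 → ¬x3) = True
      ¬x5 → ¬x3 = True
        ¬x5 = False
        ¬x3 = True
    x6 → (x5 ∧ ¬x4) = True
      x5 ∧ ¬x4 = False
        ¬x4 = False
Both conjuncts True, so the formula holds.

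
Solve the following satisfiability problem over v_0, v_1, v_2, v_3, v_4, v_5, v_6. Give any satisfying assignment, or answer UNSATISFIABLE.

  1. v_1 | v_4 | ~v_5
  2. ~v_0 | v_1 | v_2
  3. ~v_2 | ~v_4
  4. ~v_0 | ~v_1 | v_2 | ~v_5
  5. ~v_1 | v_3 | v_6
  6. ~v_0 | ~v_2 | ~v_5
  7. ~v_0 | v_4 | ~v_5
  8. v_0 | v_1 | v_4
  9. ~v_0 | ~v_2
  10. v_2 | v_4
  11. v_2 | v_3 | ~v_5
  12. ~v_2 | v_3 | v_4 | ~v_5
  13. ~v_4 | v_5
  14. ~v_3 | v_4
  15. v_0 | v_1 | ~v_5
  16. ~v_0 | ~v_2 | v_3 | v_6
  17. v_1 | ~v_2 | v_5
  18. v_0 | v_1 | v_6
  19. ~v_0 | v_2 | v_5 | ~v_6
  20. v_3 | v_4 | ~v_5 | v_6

Try v_0 = True:
  (~v_0 | ~v_2) forces v_2 = False.
  (~v_0 | v_1 | v_2) forces v_1 = True.
  (~v_0 | ~v_1 | v_2 | ~v_5) forces v_5 = False.
  (v_2 | v_4) forces v_4 = True.
  clause (~v_4 | v_5) is falsified — backtrack.
So v_0 = False.
Set v_1 = True.
Set v_2 = False.
  then (v_2 | v_4) forces v_4 = True.
  then (~v_4 | v_5) forces v_5 = True.
  then (v_2 | v_3 | ~v_5) forces v_3 = True.
Set v_6 = False.
All clauses satisfied.

v_0: False; v_1: True; v_2: False; v_3: True; v_4: True; v_5: True; v_6: False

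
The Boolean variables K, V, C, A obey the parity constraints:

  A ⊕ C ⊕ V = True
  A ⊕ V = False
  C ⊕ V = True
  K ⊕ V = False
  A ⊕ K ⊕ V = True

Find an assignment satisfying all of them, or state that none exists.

Adding constraints 1, 3, 4, 5 mod 2: every variable appears an even number of times on the left, so the left side is 0.
But the right sides sum to 1 (mod 2). 0 ≠ 1 — the system is inconsistent.

UNSATISFIABLE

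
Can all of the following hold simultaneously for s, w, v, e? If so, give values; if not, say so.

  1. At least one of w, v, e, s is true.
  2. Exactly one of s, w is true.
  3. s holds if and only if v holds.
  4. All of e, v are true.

s = True, w = False, v = True, e = True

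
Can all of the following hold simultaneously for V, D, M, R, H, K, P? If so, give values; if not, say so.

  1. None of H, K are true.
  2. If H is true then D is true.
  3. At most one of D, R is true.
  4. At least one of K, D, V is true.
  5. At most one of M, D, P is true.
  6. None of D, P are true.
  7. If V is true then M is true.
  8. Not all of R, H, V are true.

V = True, D = False, M = True, R = True, H = False, K = False, P = False

  (1) {H, K}: 0 true — none ✓
  (2) H=F ⇒ D: vacuous ✓
  (3) {D, R}: 1 true — at most one ✓
  (4) {K, D, V}: 1 true — at least one ✓
  (5) {M, D, P}: 1 true — at most one ✓
  (6) {D, P}: 0 true — none ✓
  (7) V=T ⇒ M: T ✓
  (8) {R, H, V}: 2/3 true — not all ✓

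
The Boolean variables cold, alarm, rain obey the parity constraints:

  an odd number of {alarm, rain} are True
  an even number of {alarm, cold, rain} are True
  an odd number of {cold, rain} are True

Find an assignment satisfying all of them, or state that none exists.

cold=T; alarm=T; rain=F

{alarm, rain}: 1 true → odd ✓
{alarm, cold, rain}: 2 true → even ✓
{cold, rain}: 1 true → odd ✓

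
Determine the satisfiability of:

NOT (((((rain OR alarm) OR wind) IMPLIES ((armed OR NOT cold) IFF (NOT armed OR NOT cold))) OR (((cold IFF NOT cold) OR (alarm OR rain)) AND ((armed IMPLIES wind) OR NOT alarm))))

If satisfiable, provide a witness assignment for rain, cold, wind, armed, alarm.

rain: False, cold: True, wind: False, armed: True, alarm: True

  NOT (((((rain OR alarm) OR wind) IMPLIES ((armed OR NOT cold) IFF (NOT armed OR NOT cold))) OR (((cold IFF NOT cold) OR (alarm OR rain)) AND ((armed IMPLIES wind) OR NOT alarm)))) = True
    (((rain OR alarm) OR wind) IMPLIES ((armed OR NOT cold) IFF (NOT armed OR NOT cold))) OR (((cold IFF NOT cold) OR (alarm OR rain)) AND ((armed IMPLIES wind) OR NOT alarm)) = False
      ((rain OR alarm) OR wind) IMPLIES ((armed OR NOT cold) IFF (NOT armed OR NOT cold)) = False
        (rain OR alarm) OR wind = True
          rain OR alarm = True
        (armed OR NOT cold) IFF (NOT armed OR NOT cold) = False
          armed OR NOT cold = True
            NOT cold = False
          NOT armed OR NOT cold = False
            NOT armed = False
            NOT cold = False
      ((cold IFF NOT cold) OR (alarm OR rain)) AND ((armed IMPLIES wind) OR NOT alarm) = False
        (cold IFF NOT cold) OR (alarm OR rain) = True
          cold IFF NOT cold = False
            NOT cold = False
          alarm OR rain = True
        (armed IMPLIES wind) OR NOT alarm = False
          armed IMPLIES wind = False
          NOT alarm = False
The formula evaluates to True.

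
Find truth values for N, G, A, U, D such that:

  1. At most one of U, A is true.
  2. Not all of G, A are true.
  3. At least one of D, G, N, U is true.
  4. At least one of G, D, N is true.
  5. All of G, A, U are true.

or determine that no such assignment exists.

Case G = True:
  (2) with G=T forces A = False.
  Constraint (5) is violated (A=F) — contradiction.
Case G = False:
  Constraint (5) is violated (G=F) — contradiction.
Both cases fail — unsatisfiable.

UNSATISFIABLE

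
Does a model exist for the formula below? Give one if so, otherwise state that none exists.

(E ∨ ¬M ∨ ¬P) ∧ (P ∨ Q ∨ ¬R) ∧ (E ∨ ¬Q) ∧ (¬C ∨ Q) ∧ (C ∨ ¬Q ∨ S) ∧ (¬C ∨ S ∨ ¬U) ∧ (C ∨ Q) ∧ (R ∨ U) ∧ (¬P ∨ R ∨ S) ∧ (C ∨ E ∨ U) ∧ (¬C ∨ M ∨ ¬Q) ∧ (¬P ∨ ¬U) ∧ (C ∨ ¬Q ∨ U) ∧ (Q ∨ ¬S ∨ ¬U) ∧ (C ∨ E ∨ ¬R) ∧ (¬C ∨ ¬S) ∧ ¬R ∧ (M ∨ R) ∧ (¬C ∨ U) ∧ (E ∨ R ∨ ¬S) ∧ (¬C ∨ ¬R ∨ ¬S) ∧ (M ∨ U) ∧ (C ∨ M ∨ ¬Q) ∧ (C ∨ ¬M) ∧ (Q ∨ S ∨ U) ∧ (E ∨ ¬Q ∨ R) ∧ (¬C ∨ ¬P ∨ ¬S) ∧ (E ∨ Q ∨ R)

Unsatisfiable — no assignment works.

Case R = True:
  Clause (¬R) is falsified — contradiction.
Case R = False:
  (R ∨ U) forces U = True.
  (¬P ∨ ¬U) forces P = False.
  (M ∨ R) forces M = True.
  (C ∨ ¬M) forces C = True.
  (¬C ∨ Q) forces Q = True.
  (E ∨ ¬Q) forces E = True.
  (¬C ∨ S ∨ ¬U) forces S = True.
  Clause (¬C ∨ ¬S) is falsified — contradiction.
Both cases fail, so the formula is unsatisfiable.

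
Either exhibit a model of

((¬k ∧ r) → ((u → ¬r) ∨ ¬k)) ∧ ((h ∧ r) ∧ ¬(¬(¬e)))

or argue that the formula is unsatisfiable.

u = False, k = True, e = False, r = True, h = True

  (¬k ∧ r) → ((u → ¬r) ∨ ¬k) = True
    ¬k ∧ r = False
      ¬k = False
    (u → ¬r) ∨ ¬k = True
      u → ¬r = True
        ¬r = False
      ¬k = False
  (h ∧ r) ∧ ¬(¬(¬e)) = True
    h ∧ r = True
    ¬(¬(¬e)) = True
      ¬(¬e) = False
        ¬e = True
Both conjuncts True, so the formula holds.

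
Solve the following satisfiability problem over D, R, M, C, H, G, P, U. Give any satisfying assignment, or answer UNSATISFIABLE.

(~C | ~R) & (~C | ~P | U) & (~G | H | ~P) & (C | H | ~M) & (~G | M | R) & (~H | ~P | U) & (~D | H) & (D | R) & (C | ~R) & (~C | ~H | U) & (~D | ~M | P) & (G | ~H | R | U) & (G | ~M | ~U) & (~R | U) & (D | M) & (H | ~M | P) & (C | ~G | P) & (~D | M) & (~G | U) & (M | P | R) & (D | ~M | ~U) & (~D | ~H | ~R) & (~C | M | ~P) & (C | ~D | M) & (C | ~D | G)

D = True, R = False, M = True, C = True, H = True, G = True, P = True, U = True

Try D = False:
  (D | R) forces R = True.
  (~C | ~R) forces C = False.
  clause (C | ~R) is falsified — backtrack.
So D = True.
  then (~D | H) forces H = True.
  then (~D | M) forces M = True.
  then (~D | ~H | ~R) forces R = False.
  then (~D | ~M | P) forces P = True.
  then (~H | ~P | U) forces U = True.
  then (G | ~M | ~U) forces G = True.
Set C = True.
All clauses satisfied.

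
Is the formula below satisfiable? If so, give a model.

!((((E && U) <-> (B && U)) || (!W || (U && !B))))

W=T, B=T, U=T, E=F

  !((((E && U) <-> (B && U)) || (!W || (U && !B)))) = True
    ((E && U) <-> (B && U)) || (!W || (U && !B)) = False
      (E && U) <-> (B && U) = False
        E && U = False
        B && U = True
      !W || (U && !B) = False
        !W = False
        U && !B = False
          !B = False
The formula evaluates to True.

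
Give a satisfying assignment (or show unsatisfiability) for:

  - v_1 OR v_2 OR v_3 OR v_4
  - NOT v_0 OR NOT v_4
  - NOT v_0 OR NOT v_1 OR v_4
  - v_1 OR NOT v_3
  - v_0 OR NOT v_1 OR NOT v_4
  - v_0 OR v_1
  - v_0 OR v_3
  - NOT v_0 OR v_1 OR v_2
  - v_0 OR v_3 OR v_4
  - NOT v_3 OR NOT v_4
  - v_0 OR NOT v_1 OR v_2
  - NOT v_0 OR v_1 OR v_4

Try v_0 = True:
  (NOT v_0 OR NOT v_4) forces v_4 = False.
  (NOT v_0 OR NOT v_1 OR v_4) forces v_1 = False.
  clause (NOT v_0 OR v_1 OR v_4) is falsified — backtrack.
So v_0 = False.
  then (v_0 OR v_1) forces v_1 = True.
  then (v_0 OR v_3) forces v_3 = True.
  then (NOT v_3 OR NOT v_4) forces v_4 = False.
  then (v_0 OR NOT v_1 OR v_2) forces v_2 = True.
All clauses satisfied.

v_0: False, v_1: True, v_2: True, v_3: True, v_4: False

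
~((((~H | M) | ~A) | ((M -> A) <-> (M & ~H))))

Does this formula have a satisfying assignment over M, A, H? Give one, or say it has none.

M: False, A: True, H: True

  ~((((~H | M) | ~A) | ((M -> A) <-> (M & ~H)))) = True
    ((~H | M) | ~A) | ((M -> A) <-> (M & ~H)) = False
      (~H | M) | ~A = False
        ~H | M = False
          ~H = False
        ~A = False
      (M -> A) <-> (M & ~H) = False
        M -> A = True
        M & ~H = False
          ~H = False
The formula evaluates to True.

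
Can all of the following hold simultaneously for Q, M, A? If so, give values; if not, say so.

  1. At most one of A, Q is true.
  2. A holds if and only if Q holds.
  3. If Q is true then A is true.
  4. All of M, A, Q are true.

Case Q = True:
  (1) with Q=T forces A = False.
  Constraint (2) is violated (A=F, Q=T) — contradiction.
Case Q = False:
  Constraint (4) is violated (Q=F) — contradiction.
Both cases fail — unsatisfiable.

Unsatisfiable — no assignment works.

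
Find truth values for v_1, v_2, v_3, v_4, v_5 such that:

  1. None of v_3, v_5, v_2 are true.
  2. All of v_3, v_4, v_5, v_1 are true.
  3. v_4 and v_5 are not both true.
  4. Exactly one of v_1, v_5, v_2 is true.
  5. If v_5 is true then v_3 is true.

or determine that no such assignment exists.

Case v_3 = True:
  Constraint (1) is violated (v_3=T) — contradiction.
Case v_3 = False:
  Constraint (2) is violated (v_3=F) — contradiction.
Both cases fail — unsatisfiable.

Unsatisfiable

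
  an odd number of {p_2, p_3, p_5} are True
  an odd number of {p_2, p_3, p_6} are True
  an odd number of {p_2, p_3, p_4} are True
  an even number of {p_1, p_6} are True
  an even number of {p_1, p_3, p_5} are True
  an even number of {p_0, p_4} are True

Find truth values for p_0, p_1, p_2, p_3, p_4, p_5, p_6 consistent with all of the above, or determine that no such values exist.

p_0 = True, p_1 = True, p_2 = False, p_3 = False, p_4 = True, p_5 = True, p_6 = True

{p_2, p_3, p_5}: 1 true → odd ✓
{p_2, p_3, p_6}: 1 true → odd ✓
{p_2, p_3, p_4}: 1 true → odd ✓
{p_1, p_6}: 2 true → even ✓
{p_1, p_3, p_5}: 2 true → even ✓
{p_0, p_4}: 2 true → even ✓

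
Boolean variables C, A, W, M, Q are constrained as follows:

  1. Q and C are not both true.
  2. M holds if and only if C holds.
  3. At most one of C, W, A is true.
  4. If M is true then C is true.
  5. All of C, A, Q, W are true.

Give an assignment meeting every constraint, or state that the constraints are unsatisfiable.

UNSATISFIABLE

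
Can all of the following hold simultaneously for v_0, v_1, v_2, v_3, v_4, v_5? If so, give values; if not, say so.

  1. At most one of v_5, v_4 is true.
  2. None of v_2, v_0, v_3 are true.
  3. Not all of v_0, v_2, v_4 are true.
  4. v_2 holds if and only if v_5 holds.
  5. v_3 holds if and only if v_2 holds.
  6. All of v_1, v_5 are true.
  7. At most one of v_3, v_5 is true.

No satisfying assignment exists.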